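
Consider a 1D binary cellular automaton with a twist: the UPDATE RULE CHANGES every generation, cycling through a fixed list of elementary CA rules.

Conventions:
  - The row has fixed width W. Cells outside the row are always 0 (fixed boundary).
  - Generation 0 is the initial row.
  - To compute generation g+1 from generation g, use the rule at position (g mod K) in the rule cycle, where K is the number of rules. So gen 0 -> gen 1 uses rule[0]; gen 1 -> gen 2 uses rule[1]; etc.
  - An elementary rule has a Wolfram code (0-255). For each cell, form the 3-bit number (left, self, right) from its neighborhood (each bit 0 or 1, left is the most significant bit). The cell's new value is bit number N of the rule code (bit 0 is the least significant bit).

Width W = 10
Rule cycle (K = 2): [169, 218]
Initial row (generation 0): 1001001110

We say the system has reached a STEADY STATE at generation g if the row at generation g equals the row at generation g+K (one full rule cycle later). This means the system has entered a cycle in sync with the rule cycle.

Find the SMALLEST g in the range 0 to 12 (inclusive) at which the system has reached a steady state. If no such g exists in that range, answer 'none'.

Gen 0: 1001001110
Gen 1 (rule 169): 0000001100
Gen 2 (rule 218): 0000011110
Gen 3 (rule 169): 1111011100
Gen 4 (rule 218): 1111011110
Gen 5 (rule 169): 1110111100
Gen 6 (rule 218): 1110111110
Gen 7 (rule 169): 1101111100
Gen 8 (rule 218): 1101111110
Gen 9 (rule 169): 1011111100
Gen 10 (rule 218): 0011111110
Gen 11 (rule 169): 1011111100
Gen 12 (rule 218): 0011111110
Gen 13 (rule 169): 1011111100
Gen 14 (rule 218): 0011111110

Answer: 9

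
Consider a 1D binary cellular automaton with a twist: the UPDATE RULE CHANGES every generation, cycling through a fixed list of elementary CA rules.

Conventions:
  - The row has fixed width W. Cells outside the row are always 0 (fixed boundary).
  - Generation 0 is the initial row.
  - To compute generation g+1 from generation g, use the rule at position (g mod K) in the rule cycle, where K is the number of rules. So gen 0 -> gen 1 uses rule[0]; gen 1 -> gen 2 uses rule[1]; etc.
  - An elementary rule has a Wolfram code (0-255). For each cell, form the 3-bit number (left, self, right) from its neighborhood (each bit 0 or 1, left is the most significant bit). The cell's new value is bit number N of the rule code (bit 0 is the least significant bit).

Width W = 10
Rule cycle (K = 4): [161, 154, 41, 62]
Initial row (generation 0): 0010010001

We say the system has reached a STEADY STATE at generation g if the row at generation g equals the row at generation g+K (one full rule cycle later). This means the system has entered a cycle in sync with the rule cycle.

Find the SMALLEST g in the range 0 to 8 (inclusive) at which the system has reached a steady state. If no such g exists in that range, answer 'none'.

Gen 0: 0010010001
Gen 1 (rule 161): 1000000100
Gen 2 (rule 154): 0100001010
Gen 3 (rule 41): 0001100100
Gen 4 (rule 62): 0011011110
Gen 5 (rule 161): 1000101100
Gen 6 (rule 154): 0101001010
Gen 7 (rule 41): 0010000100
Gen 8 (rule 62): 0111001110
Gen 9 (rule 161): 0010000100
Gen 10 (rule 154): 0101001010
Gen 11 (rule 41): 0010000100
Gen 12 (rule 62): 0111001110

Answer: 6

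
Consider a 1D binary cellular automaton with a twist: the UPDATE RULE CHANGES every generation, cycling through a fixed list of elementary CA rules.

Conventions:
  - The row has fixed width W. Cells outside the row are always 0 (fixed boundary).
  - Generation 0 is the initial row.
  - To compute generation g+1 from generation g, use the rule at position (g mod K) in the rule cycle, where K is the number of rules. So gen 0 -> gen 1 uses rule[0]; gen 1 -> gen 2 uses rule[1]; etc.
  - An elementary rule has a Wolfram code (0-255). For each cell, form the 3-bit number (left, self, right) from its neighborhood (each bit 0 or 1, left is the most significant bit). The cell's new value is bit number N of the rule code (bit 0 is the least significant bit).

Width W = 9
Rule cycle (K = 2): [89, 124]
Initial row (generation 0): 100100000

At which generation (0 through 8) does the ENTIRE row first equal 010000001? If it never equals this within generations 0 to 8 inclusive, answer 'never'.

Gen 0: 100100000
Gen 1 (rule 89): 010011111
Gen 2 (rule 124): 011010001
Gen 3 (rule 89): 011001100
Gen 4 (rule 124): 011101110
Gen 5 (rule 89): 010101011
Gen 6 (rule 124): 011111111
Gen 7 (rule 89): 010000001
Gen 8 (rule 124): 011000001

Answer: 7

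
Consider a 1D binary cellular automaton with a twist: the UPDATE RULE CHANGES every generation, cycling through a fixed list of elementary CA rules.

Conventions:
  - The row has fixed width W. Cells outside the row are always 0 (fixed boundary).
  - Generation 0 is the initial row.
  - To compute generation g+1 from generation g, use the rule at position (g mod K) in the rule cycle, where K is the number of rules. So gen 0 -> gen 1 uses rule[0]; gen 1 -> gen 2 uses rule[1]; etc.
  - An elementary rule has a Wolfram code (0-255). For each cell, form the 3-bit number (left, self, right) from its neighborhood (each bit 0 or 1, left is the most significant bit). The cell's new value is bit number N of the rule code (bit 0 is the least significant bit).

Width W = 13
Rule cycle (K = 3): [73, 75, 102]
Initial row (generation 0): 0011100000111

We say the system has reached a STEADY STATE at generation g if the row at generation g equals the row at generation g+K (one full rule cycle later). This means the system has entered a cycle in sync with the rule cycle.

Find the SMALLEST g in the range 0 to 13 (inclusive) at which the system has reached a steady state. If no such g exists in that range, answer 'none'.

Gen 0: 0011100000111
Gen 1 (rule 73): 1010101110101
Gen 2 (rule 75): 0000001010000
Gen 3 (rule 102): 0000011110000
Gen 4 (rule 73): 1111010010111
Gen 5 (rule 75): 1001000100101
Gen 6 (rule 102): 1011001101111
Gen 7 (rule 73): 0011001101001
Gen 8 (rule 75): 1111011100010
Gen 9 (rule 102): 0001100100110
Gen 10 (rule 73): 1101100000110
Gen 11 (rule 75): 1101101111110
Gen 12 (rule 102): 0110110000010
Gen 13 (rule 73): 0110110111000
Gen 14 (rule 75): 1110110101011
Gen 15 (rule 102): 0011011111101
Gen 16 (rule 73): 1011010000100

Answer: none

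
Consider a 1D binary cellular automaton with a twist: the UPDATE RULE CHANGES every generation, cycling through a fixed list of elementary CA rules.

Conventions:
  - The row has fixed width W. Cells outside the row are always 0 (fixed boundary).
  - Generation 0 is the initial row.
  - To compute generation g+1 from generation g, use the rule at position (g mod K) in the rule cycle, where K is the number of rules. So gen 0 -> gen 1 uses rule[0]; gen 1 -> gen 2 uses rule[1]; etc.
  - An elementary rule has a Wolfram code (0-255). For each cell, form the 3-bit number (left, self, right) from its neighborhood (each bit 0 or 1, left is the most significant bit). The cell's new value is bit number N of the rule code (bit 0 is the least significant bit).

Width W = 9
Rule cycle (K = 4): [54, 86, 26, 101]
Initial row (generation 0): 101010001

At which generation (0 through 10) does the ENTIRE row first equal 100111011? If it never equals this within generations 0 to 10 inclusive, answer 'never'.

Answer: never

Derivation:
Gen 0: 101010001
Gen 1 (rule 54): 111111011
Gen 2 (rule 86): 000001001
Gen 3 (rule 26): 000010110
Gen 4 (rule 101): 111011010
Gen 5 (rule 54): 000100111
Gen 6 (rule 86): 001111001
Gen 7 (rule 26): 011000110
Gen 8 (rule 101): 001010010
Gen 9 (rule 54): 011111111
Gen 10 (rule 86): 100000001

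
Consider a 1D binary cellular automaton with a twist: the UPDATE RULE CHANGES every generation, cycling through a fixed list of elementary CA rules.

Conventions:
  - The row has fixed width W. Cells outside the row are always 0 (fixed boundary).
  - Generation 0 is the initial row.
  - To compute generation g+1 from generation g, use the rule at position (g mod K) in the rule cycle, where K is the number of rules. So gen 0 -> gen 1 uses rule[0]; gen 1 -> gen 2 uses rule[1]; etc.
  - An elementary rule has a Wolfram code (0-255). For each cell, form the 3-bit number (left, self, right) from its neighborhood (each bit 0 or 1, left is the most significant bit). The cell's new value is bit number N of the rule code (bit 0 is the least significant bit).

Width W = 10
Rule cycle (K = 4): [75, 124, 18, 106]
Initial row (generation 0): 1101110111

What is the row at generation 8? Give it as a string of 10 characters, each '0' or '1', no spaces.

Answer: 1000000100

Derivation:
Gen 0: 1101110111
Gen 1 (rule 75): 1101010101
Gen 2 (rule 124): 1111111111
Gen 3 (rule 18): 0000000000
Gen 4 (rule 106): 0000000000
Gen 5 (rule 75): 1111111111
Gen 6 (rule 124): 1000000001
Gen 7 (rule 18): 0100000010
Gen 8 (rule 106): 1000000100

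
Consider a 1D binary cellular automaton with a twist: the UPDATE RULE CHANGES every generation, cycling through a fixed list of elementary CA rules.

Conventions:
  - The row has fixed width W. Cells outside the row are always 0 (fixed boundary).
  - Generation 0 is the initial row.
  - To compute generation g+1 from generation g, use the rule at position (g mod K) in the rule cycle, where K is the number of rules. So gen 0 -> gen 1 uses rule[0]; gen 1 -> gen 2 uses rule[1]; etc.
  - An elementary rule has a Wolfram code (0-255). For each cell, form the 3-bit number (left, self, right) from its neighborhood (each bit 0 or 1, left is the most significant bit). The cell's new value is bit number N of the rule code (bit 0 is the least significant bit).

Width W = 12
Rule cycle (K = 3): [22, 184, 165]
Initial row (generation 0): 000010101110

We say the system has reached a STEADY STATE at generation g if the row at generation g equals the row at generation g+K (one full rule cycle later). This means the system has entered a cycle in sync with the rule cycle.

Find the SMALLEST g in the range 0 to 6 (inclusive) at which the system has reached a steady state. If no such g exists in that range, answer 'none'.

Gen 0: 000010101110
Gen 1 (rule 22): 000110100001
Gen 2 (rule 184): 000101010000
Gen 3 (rule 165): 110111110111
Gen 4 (rule 22): 000000000000
Gen 5 (rule 184): 000000000000
Gen 6 (rule 165): 111111111111
Gen 7 (rule 22): 000000000000
Gen 8 (rule 184): 000000000000
Gen 9 (rule 165): 111111111111

Answer: 4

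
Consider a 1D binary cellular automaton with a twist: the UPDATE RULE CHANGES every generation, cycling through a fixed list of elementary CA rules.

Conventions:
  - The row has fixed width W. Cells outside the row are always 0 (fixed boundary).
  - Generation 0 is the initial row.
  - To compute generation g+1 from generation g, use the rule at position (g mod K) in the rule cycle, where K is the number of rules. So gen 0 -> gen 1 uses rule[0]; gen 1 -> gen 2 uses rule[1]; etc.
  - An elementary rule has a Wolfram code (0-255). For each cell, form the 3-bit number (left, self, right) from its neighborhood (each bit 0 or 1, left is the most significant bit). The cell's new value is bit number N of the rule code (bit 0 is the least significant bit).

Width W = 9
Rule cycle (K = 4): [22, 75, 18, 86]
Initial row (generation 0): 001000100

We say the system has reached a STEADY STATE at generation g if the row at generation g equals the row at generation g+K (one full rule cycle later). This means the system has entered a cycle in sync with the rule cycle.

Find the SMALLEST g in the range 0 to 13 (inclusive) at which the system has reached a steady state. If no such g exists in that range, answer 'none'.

Gen 0: 001000100
Gen 1 (rule 22): 011101110
Gen 2 (rule 75): 110101010
Gen 3 (rule 18): 000000001
Gen 4 (rule 86): 000000011
Gen 5 (rule 22): 000000100
Gen 6 (rule 75): 111111001
Gen 7 (rule 18): 000000110
Gen 8 (rule 86): 000001011
Gen 9 (rule 22): 000011000
Gen 10 (rule 75): 111111011
Gen 11 (rule 18): 000000000
Gen 12 (rule 86): 000000000
Gen 13 (rule 22): 000000000
Gen 14 (rule 75): 111111111
Gen 15 (rule 18): 000000000
Gen 16 (rule 86): 000000000
Gen 17 (rule 22): 000000000

Answer: 11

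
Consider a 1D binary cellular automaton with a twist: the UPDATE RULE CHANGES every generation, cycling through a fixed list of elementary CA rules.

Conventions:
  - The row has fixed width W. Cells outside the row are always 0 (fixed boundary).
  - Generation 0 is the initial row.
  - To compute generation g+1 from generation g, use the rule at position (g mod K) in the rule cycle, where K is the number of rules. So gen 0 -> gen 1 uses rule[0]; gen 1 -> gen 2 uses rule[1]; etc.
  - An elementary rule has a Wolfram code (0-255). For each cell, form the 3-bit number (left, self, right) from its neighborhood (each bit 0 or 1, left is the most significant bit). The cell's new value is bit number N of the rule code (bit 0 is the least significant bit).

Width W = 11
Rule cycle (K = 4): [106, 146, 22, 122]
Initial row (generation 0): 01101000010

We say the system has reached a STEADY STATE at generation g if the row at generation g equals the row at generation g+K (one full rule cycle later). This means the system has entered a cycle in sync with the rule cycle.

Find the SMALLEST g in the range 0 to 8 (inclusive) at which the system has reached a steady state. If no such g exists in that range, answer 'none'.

Gen 0: 01101000010
Gen 1 (rule 106): 11110000100
Gen 2 (rule 146): 01101001010
Gen 3 (rule 22): 10001111011
Gen 4 (rule 122): 01011001111
Gen 5 (rule 106): 10111011001
Gen 6 (rule 146): 00010000110
Gen 7 (rule 22): 00111001001
Gen 8 (rule 122): 01101110110
Gen 9 (rule 106): 11111011110
Gen 10 (rule 146): 01110001101
Gen 11 (rule 22): 10001010001
Gen 12 (rule 122): 01010101010

Answer: none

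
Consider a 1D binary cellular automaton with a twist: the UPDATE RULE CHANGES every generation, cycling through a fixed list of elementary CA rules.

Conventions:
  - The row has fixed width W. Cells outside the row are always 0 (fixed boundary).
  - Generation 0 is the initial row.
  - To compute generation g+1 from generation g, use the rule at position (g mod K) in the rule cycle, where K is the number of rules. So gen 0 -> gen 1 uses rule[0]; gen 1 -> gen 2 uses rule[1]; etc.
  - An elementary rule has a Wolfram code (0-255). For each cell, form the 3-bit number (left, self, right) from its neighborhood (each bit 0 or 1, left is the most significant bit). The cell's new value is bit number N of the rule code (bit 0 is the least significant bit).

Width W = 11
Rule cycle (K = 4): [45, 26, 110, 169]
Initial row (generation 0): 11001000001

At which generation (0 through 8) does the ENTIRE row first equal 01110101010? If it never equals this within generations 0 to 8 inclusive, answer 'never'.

Answer: 6

Derivation:
Gen 0: 11001000001
Gen 1 (rule 45): 10001011101
Gen 2 (rule 26): 01010010000
Gen 3 (rule 110): 11110110000
Gen 4 (rule 169): 11101100111
Gen 5 (rule 45): 10011000100
Gen 6 (rule 26): 01110101010
Gen 7 (rule 110): 11011111110
Gen 8 (rule 169): 10111111100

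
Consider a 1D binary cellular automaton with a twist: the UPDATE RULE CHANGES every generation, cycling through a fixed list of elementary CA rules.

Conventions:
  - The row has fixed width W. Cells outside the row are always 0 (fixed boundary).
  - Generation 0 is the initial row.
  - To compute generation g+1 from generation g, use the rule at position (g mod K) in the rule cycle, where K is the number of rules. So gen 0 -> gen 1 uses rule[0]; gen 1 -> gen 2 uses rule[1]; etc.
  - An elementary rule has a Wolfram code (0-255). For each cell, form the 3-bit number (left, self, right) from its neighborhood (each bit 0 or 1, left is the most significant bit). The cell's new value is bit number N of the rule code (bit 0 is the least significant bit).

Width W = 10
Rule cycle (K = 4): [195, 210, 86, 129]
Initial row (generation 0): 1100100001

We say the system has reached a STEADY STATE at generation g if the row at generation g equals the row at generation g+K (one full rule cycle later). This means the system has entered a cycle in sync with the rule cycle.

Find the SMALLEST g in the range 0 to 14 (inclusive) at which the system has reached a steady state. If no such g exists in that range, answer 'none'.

Answer: none

Derivation:
Gen 0: 1100100001
Gen 1 (rule 195): 0101001110
Gen 2 (rule 210): 1000110111
Gen 3 (rule 86): 1101010001
Gen 4 (rule 129): 0000000100
Gen 5 (rule 195): 1111111001
Gen 6 (rule 210): 0111111110
Gen 7 (rule 86): 1000000011
Gen 8 (rule 129): 0011111000
Gen 9 (rule 195): 1101111011
Gen 10 (rule 210): 0100111001
Gen 11 (rule 86): 1111001111
Gen 12 (rule 129): 0110000110
Gen 13 (rule 195): 1010111010
Gen 14 (rule 210): 0000011001
Gen 15 (rule 86): 0000101111
Gen 16 (rule 129): 1110000110
Gen 17 (rule 195): 0110111010
Gen 18 (rule 210): 1010011001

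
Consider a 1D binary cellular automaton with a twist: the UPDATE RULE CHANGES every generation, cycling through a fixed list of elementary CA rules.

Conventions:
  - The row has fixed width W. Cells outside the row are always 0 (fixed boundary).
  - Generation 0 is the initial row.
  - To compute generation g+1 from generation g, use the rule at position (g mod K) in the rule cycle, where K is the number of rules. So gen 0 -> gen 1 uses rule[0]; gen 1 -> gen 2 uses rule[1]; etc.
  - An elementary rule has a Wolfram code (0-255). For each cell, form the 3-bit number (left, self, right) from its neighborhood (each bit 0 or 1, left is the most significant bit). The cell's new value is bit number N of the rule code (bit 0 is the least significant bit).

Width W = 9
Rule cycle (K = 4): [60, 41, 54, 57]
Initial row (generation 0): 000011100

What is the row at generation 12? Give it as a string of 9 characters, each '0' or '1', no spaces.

Gen 0: 000011100
Gen 1 (rule 60): 000010010
Gen 2 (rule 41): 111000000
Gen 3 (rule 54): 000100000
Gen 4 (rule 57): 110011111
Gen 5 (rule 60): 101010000
Gen 6 (rule 41): 010100111
Gen 7 (rule 54): 111111000
Gen 8 (rule 57): 100000111
Gen 9 (rule 60): 110000100
Gen 10 (rule 41): 100110001
Gen 11 (rule 54): 111001011
Gen 12 (rule 57): 100100110

Answer: 100100110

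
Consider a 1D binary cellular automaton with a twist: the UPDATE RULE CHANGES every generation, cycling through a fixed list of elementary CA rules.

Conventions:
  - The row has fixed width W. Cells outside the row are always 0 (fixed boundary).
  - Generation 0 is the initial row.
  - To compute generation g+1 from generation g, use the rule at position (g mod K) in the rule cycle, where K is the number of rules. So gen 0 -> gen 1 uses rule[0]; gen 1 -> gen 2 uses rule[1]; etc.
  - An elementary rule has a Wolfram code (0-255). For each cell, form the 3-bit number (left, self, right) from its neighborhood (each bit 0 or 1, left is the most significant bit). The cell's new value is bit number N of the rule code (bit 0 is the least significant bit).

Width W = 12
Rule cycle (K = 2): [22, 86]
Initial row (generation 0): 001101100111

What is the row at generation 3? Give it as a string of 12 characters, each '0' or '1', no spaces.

Answer: 000101100010

Derivation:
Gen 0: 001101100111
Gen 1 (rule 22): 010000011000
Gen 2 (rule 86): 111000101100
Gen 3 (rule 22): 000101100010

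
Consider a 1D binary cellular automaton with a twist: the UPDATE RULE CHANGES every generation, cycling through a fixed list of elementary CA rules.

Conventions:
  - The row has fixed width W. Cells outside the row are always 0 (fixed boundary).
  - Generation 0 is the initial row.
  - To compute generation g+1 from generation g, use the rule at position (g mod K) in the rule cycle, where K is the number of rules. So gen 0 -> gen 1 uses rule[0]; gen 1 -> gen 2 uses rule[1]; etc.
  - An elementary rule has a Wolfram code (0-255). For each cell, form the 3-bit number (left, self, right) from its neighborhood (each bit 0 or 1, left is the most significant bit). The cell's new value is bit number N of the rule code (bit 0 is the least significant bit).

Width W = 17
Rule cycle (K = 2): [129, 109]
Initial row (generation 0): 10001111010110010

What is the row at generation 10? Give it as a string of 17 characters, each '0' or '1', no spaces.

Gen 0: 10001111010110010
Gen 1 (rule 129): 00100110000000000
Gen 2 (rule 109): 10100110111111111
Gen 3 (rule 129): 00000000011111110
Gen 4 (rule 109): 11111111010000010
Gen 5 (rule 129): 01111110000111000
Gen 6 (rule 109): 01000010110101011
Gen 7 (rule 129): 00011000000000000
Gen 8 (rule 109): 11011011111111111
Gen 9 (rule 129): 00000001111111110
Gen 10 (rule 109): 11111101000000010

Answer: 11111101000000010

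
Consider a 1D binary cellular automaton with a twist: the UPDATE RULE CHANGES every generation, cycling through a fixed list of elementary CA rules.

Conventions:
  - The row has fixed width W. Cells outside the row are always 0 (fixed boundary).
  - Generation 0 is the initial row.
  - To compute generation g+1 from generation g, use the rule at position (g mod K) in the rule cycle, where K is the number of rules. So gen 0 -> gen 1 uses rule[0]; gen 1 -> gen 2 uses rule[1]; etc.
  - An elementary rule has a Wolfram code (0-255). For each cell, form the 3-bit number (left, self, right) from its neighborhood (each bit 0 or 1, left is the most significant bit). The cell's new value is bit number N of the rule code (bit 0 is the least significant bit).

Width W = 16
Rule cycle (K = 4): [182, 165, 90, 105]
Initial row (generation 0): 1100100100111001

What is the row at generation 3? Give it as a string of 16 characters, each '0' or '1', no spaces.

Gen 0: 1100100100111001
Gen 1 (rule 182): 0011111111010111
Gen 2 (rule 165): 1001111110111010
Gen 3 (rule 90): 0111000010101001

Answer: 0111000010101001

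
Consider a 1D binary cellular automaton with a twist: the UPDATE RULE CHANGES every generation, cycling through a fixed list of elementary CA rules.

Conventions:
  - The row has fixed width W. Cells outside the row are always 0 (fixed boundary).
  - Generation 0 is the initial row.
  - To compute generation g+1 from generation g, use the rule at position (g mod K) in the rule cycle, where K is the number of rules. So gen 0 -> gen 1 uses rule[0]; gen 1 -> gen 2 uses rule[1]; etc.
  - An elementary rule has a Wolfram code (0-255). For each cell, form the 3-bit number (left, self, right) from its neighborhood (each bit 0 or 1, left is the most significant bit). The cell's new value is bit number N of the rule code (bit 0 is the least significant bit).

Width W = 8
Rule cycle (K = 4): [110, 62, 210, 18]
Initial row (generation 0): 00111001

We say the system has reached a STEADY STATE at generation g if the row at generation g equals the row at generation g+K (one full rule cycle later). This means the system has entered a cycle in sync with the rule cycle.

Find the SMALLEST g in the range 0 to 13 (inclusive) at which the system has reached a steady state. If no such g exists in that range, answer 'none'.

Answer: 8

Derivation:
Gen 0: 00111001
Gen 1 (rule 110): 01101011
Gen 2 (rule 62): 11011110
Gen 3 (rule 210): 01001111
Gen 4 (rule 18): 10110000
Gen 5 (rule 110): 11110000
Gen 6 (rule 62): 10001000
Gen 7 (rule 210): 01010100
Gen 8 (rule 18): 10000010
Gen 9 (rule 110): 10000110
Gen 10 (rule 62): 11001101
Gen 11 (rule 210): 01110100
Gen 12 (rule 18): 10000010
Gen 13 (rule 110): 10000110
Gen 14 (rule 62): 11001101
Gen 15 (rule 210): 01110100
Gen 16 (rule 18): 10000010
Gen 17 (rule 110): 10000110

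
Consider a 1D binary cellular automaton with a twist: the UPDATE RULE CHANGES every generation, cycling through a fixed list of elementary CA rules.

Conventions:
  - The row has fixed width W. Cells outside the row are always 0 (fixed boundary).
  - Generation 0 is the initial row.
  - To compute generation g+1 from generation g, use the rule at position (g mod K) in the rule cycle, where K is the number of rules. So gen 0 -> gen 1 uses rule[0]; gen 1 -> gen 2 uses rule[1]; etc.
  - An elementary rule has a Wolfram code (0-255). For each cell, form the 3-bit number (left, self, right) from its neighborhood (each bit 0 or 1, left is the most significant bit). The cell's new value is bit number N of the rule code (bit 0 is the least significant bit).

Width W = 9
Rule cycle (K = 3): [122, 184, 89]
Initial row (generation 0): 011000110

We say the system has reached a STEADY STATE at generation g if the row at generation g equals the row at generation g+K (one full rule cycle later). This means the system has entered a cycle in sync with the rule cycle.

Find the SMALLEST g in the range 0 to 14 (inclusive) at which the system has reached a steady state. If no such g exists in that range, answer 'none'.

Answer: 4

Derivation:
Gen 0: 011000110
Gen 1 (rule 122): 111101111
Gen 2 (rule 184): 111011110
Gen 3 (rule 89): 101010011
Gen 4 (rule 122): 010101111
Gen 5 (rule 184): 001011110
Gen 6 (rule 89): 100010011
Gen 7 (rule 122): 010101111
Gen 8 (rule 184): 001011110
Gen 9 (rule 89): 100010011
Gen 10 (rule 122): 010101111
Gen 11 (rule 184): 001011110
Gen 12 (rule 89): 100010011
Gen 13 (rule 122): 010101111
Gen 14 (rule 184): 001011110
Gen 15 (rule 89): 100010011
Gen 16 (rule 122): 010101111
Gen 17 (rule 184): 001011110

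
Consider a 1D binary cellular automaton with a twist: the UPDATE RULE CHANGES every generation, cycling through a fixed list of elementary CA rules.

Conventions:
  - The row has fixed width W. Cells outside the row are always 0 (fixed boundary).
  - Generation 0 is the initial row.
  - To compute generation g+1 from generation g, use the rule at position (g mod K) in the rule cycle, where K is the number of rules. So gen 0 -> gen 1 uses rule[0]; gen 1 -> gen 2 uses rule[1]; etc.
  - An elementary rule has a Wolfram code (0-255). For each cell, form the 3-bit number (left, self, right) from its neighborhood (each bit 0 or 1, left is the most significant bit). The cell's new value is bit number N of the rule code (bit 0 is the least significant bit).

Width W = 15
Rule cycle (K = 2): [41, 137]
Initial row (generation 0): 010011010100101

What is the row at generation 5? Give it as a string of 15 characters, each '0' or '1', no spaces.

Gen 0: 010011010100101
Gen 1 (rule 41): 000010101000010
Gen 2 (rule 137): 111000000011000
Gen 3 (rule 41): 100011111010011
Gen 4 (rule 137): 001011110000010
Gen 5 (rule 41): 100110000111000

Answer: 100110000111000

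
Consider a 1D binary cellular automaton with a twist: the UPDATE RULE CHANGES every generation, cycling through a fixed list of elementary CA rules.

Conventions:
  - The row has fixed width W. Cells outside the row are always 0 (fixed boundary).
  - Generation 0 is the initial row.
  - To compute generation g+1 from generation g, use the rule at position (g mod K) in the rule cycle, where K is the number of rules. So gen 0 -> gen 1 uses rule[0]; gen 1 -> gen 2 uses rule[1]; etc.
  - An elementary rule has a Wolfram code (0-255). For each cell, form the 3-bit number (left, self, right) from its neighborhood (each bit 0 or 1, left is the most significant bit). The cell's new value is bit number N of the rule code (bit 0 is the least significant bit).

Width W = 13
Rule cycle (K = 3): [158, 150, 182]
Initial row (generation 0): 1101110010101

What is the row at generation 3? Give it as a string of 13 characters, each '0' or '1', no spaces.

Answer: 0101001111111

Derivation:
Gen 0: 1101110010101
Gen 1 (rule 158): 1001101110101
Gen 2 (rule 150): 1110000100101
Gen 3 (rule 182): 0101001111111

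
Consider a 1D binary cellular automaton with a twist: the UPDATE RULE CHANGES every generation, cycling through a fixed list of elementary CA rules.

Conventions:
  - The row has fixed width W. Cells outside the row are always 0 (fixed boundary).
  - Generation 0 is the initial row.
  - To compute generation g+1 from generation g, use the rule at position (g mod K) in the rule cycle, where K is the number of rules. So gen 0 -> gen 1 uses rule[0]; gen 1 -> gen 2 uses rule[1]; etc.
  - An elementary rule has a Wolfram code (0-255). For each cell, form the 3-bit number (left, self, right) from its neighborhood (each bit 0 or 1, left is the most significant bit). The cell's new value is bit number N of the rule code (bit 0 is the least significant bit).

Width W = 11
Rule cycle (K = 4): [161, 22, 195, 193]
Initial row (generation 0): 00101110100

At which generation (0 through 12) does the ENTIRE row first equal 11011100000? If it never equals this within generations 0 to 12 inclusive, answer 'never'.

Answer: 6

Derivation:
Gen 0: 00101110100
Gen 1 (rule 161): 10010101001
Gen 2 (rule 22): 11110101111
Gen 3 (rule 195): 01110000111
Gen 4 (rule 193): 00110110011
Gen 5 (rule 161): 10001000000
Gen 6 (rule 22): 11011100000
Gen 7 (rule 195): 01001101111
Gen 8 (rule 193): 00000100111
Gen 9 (rule 161): 11110000010
Gen 10 (rule 22): 00001000111
Gen 11 (rule 195): 11110011011
Gen 12 (rule 193): 01110001001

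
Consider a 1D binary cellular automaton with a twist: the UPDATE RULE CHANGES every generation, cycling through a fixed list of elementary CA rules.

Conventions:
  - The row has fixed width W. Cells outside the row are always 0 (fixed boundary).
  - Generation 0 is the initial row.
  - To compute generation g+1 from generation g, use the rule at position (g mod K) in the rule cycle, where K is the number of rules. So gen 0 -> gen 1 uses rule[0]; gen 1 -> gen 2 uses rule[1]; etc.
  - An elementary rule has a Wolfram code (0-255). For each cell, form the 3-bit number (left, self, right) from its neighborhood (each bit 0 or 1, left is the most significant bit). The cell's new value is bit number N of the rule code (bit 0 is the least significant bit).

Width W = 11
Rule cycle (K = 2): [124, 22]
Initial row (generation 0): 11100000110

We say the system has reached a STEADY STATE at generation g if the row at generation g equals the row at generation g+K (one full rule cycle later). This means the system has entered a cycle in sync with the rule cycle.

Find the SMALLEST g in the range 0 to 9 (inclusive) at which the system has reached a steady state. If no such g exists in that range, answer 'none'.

Answer: none

Derivation:
Gen 0: 11100000110
Gen 1 (rule 124): 10110000111
Gen 2 (rule 22): 10001001000
Gen 3 (rule 124): 11001101100
Gen 4 (rule 22): 00110000010
Gen 5 (rule 124): 00111000011
Gen 6 (rule 22): 01000100100
Gen 7 (rule 124): 01100110110
Gen 8 (rule 22): 10011000001
Gen 9 (rule 124): 11011100001
Gen 10 (rule 22): 00000010011
Gen 11 (rule 124): 00000011011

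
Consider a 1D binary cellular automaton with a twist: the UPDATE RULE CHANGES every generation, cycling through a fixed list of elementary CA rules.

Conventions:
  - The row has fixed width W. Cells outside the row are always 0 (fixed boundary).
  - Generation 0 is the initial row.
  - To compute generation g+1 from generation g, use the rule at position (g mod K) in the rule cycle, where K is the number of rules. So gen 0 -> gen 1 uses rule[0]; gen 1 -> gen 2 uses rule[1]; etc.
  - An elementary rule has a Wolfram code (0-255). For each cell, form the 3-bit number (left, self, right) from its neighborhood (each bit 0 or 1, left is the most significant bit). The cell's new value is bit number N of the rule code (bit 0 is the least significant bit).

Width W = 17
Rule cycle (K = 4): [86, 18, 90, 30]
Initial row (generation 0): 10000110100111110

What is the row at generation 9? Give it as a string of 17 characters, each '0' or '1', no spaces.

Gen 0: 10000110100111110
Gen 1 (rule 86): 11001010111000011
Gen 2 (rule 18): 00110000000100100
Gen 3 (rule 90): 01111000001011010
Gen 4 (rule 30): 11000100011010011
Gen 5 (rule 86): 01101110101011101
Gen 6 (rule 18): 10000000000000000
Gen 7 (rule 90): 01000000000000000
Gen 8 (rule 30): 11100000000000000
Gen 9 (rule 86): 00110000000000000

Answer: 00110000000000000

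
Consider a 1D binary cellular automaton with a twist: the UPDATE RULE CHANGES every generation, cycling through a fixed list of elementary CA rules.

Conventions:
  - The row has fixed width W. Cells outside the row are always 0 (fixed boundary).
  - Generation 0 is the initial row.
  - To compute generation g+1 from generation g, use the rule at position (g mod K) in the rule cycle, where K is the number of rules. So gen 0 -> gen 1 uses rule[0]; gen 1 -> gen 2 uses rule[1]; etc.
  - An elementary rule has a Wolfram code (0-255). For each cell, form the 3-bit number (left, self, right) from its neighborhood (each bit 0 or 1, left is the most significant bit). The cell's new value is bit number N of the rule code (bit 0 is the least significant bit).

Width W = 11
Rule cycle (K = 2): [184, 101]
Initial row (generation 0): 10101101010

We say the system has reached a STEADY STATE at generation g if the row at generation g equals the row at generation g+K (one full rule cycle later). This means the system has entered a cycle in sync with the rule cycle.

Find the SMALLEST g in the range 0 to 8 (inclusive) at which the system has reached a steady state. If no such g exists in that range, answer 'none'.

Gen 0: 10101101010
Gen 1 (rule 184): 01011010101
Gen 2 (rule 101): 01101111111
Gen 3 (rule 184): 01011111110
Gen 4 (rule 101): 01100000010
Gen 5 (rule 184): 01010000001
Gen 6 (rule 101): 01110111101
Gen 7 (rule 184): 01101111010
Gen 8 (rule 101): 00110001110
Gen 9 (rule 184): 00101001101
Gen 10 (rule 101): 10111000111

Answer: none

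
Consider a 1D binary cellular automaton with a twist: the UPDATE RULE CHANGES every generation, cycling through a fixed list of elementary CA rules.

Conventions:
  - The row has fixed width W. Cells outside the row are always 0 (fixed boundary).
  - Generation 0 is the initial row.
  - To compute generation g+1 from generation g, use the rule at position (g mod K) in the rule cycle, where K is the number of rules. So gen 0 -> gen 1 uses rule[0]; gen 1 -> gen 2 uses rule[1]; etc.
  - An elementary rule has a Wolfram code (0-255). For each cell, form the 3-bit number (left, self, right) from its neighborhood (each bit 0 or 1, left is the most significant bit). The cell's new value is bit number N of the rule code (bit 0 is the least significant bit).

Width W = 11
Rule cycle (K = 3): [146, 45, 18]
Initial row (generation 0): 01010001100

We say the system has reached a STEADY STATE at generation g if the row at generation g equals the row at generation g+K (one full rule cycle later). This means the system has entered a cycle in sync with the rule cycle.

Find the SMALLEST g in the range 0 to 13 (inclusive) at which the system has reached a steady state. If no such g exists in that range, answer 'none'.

Answer: 6

Derivation:
Gen 0: 01010001100
Gen 1 (rule 146): 10001010010
Gen 2 (rule 45): 10101110010
Gen 3 (rule 18): 00000001101
Gen 4 (rule 146): 00000010000
Gen 5 (rule 45): 11111010111
Gen 6 (rule 18): 00000000000
Gen 7 (rule 146): 00000000000
Gen 8 (rule 45): 11111111111
Gen 9 (rule 18): 00000000000
Gen 10 (rule 146): 00000000000
Gen 11 (rule 45): 11111111111
Gen 12 (rule 18): 00000000000
Gen 13 (rule 146): 00000000000
Gen 14 (rule 45): 11111111111
Gen 15 (rule 18): 00000000000
Gen 16 (rule 146): 00000000000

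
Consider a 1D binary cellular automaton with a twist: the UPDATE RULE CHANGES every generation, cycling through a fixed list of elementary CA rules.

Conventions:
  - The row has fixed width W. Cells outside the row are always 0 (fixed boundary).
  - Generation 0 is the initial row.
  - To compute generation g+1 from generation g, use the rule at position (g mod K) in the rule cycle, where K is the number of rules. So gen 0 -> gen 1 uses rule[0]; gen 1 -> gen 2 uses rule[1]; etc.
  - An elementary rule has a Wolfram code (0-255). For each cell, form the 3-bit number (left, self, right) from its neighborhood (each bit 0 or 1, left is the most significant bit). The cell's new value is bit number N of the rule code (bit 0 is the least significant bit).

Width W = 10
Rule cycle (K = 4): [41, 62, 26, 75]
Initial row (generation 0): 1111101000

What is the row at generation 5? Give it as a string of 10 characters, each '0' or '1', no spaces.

Answer: 1001011000

Derivation:
Gen 0: 1111101000
Gen 1 (rule 41): 1000010011
Gen 2 (rule 62): 1100111110
Gen 3 (rule 26): 1011100001
Gen 4 (rule 75): 0010101110
Gen 5 (rule 41): 1001011000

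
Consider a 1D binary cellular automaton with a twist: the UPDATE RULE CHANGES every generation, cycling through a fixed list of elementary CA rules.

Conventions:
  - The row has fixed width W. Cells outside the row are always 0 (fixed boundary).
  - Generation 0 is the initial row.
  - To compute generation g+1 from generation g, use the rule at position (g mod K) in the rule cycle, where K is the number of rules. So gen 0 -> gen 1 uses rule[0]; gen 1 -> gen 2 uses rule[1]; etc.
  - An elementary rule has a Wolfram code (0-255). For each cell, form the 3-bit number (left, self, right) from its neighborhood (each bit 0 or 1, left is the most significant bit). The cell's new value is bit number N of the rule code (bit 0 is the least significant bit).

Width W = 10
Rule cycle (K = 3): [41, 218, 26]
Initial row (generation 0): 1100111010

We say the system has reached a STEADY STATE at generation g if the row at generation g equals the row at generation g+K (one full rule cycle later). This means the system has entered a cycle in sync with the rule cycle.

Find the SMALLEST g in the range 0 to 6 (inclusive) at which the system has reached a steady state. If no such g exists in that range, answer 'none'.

Answer: 6

Derivation:
Gen 0: 1100111010
Gen 1 (rule 41): 1000100100
Gen 2 (rule 218): 0101011010
Gen 3 (rule 26): 1000010001
Gen 4 (rule 41): 0011000100
Gen 5 (rule 218): 0111101010
Gen 6 (rule 26): 1100000001
Gen 7 (rule 41): 1001111100
Gen 8 (rule 218): 0111111110
Gen 9 (rule 26): 1100000001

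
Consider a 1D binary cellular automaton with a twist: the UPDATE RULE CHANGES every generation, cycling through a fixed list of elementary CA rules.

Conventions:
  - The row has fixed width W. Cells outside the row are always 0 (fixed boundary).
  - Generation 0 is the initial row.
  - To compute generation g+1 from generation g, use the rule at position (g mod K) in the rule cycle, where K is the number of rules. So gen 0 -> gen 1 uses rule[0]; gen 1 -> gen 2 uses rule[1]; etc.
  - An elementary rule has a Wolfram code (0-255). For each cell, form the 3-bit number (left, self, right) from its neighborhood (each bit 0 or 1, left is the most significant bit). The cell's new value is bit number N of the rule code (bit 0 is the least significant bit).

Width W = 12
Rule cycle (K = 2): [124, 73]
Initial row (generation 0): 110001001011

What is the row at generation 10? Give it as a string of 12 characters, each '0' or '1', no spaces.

Answer: 110010000001

Derivation:
Gen 0: 110001001011
Gen 1 (rule 124): 111001101111
Gen 2 (rule 73): 101001101001
Gen 3 (rule 124): 111101111101
Gen 4 (rule 73): 100101000100
Gen 5 (rule 124): 110111100110
Gen 6 (rule 73): 110100100110
Gen 7 (rule 124): 111110110111
Gen 8 (rule 73): 100010110101
Gen 9 (rule 124): 110011111111
Gen 10 (rule 73): 110010000001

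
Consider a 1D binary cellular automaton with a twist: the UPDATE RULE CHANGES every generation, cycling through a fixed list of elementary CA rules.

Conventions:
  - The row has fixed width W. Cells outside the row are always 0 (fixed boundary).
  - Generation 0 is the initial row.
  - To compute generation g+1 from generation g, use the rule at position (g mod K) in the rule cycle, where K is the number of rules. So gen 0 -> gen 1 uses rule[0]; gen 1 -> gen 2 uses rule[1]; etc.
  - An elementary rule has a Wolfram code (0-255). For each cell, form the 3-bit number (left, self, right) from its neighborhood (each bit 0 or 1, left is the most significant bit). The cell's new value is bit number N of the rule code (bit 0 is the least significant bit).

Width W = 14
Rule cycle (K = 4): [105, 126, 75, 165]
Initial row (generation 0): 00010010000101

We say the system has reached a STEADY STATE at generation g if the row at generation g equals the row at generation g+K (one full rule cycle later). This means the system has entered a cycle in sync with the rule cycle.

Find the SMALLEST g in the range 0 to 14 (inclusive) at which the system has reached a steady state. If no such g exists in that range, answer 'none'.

Answer: none

Derivation:
Gen 0: 00010010000101
Gen 1 (rule 105): 11000000110010
Gen 2 (rule 126): 11100001111111
Gen 3 (rule 75): 10101111000001
Gen 4 (rule 165): 11110110011101
Gen 5 (rule 105): 10011110010110
Gen 6 (rule 126): 11110011111111
Gen 7 (rule 75): 10010110000001
Gen 8 (rule 165): 10011000111101
Gen 9 (rule 105): 00011010100110
Gen 10 (rule 126): 00111111111111
Gen 11 (rule 75): 11100000000001
Gen 12 (rule 165): 01001111111101
Gen 13 (rule 105): 00001000000110
Gen 14 (rule 126): 00011100001111
Gen 15 (rule 75): 11110101111001
Gen 16 (rule 165): 01101110110001
Gen 17 (rule 105): 01111011110100
Gen 18 (rule 126): 11001110011110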